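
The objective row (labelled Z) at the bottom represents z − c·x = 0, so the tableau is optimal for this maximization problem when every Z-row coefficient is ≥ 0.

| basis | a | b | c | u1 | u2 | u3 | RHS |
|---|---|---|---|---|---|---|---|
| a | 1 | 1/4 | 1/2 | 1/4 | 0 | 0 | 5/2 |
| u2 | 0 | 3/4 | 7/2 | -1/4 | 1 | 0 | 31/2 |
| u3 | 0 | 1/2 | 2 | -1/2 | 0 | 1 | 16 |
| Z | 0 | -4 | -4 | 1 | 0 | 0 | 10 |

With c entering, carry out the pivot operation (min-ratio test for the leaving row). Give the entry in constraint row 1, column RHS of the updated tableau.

Ratio test on column c — row 1: (5/2)/(1/2) = 5; row 2: (31/2)/(7/2) = 31/7; row 3: 16/2 = 8. Minimum is 31/7 at row 2 (u2 leaves); pivot element 7/2.
Divide row 2 by 7/2; eliminate column c from the other rows.
Row 1 update in column RHS: 5/2 − (1/2)·(31/7) = 2/7.

2/7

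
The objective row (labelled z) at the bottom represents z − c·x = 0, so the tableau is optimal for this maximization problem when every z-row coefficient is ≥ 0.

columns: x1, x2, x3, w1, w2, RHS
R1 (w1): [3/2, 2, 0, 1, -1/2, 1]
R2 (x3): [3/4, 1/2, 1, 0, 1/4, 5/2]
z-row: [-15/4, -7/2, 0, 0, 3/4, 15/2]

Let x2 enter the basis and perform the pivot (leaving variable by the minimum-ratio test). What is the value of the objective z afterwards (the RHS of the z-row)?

37/4

Ratio test on column x2 — row 1: 1/2 = 1/2; row 2: (5/2)/(1/2) = 5. Minimum is 1/2 at row 1 (w1 leaves); pivot element 2.
Pivot on row 1; the z-row RHS becomes 15/2 − (-7/2)·(1/2) = 37/4.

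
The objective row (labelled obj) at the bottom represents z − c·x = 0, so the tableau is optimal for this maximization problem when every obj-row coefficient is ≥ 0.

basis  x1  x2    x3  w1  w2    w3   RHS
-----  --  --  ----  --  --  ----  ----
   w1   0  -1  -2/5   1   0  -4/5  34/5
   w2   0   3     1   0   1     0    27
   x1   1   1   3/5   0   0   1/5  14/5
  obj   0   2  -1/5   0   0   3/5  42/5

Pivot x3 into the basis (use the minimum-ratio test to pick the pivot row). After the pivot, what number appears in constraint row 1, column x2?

-1/3

Ratio test on column x3 — row 1: entry -2/5 ≤ 0; row 2: 27/1 = 27; row 3: (14/5)/(3/5) = 14/3. Minimum is 14/3 at row 3 (x1 leaves); pivot element 3/5.
Divide row 3 by 3/5; eliminate column x3 from the other rows.
Row 1 update in column x2: -1 − (-2/5)·(5/3) = -1/3.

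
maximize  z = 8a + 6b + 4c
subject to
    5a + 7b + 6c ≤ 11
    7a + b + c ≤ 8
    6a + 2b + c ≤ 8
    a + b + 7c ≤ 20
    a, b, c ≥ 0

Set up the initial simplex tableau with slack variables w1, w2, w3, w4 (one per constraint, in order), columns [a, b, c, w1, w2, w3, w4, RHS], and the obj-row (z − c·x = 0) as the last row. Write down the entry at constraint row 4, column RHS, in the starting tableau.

20

The RHS of constraint 4 is b_4 = 20.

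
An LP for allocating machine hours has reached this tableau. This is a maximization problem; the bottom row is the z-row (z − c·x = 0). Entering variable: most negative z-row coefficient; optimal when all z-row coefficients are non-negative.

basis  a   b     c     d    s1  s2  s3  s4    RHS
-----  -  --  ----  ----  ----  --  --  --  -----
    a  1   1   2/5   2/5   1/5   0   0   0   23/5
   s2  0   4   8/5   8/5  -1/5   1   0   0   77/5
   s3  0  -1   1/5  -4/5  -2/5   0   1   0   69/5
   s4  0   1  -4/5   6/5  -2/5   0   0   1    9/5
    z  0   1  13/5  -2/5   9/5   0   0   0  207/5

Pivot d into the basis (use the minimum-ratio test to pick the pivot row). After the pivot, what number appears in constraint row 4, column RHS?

Ratio test on column d — row 1: (23/5)/(2/5) = 23/2; row 2: (77/5)/(8/5) = 77/8; row 3: entry -4/5 ≤ 0; row 4: (9/5)/(6/5) = 3/2. Minimum is 3/2 at row 4 (s4 leaves); pivot element 6/5.
Divide row 4 by 6/5; eliminate column d from the other rows.
In the new row 4, the RHS entry is the old entry divided by the pivot: (9/5)/(6/5) = 3/2.

3/2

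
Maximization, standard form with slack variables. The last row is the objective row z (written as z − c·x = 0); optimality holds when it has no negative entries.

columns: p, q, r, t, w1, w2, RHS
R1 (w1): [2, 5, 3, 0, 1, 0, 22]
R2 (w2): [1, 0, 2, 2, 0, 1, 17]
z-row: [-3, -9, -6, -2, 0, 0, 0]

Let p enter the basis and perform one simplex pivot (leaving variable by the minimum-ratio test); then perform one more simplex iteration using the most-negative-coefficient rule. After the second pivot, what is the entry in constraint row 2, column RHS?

Ratio test on column p — row 1: 22/2 = 11; row 2: 17/1 = 17. Minimum is 11 at row 1 (w1 leaves); pivot element 2.
Divide row 1 by 2; eliminate column p from the other rows.
Second iteration: most negative z-row entry is -2 in column t, so t enters.
Ratio test on column t — row 1: entry 0 ≤ 0; row 2: 6/2 = 3. Minimum is 3 at row 2 (w2 leaves); pivot element 2.
Divide row 2 by 2; eliminate column t from the other rows.
After both pivots, the entry at constraint row 2, column RHS is 3.

3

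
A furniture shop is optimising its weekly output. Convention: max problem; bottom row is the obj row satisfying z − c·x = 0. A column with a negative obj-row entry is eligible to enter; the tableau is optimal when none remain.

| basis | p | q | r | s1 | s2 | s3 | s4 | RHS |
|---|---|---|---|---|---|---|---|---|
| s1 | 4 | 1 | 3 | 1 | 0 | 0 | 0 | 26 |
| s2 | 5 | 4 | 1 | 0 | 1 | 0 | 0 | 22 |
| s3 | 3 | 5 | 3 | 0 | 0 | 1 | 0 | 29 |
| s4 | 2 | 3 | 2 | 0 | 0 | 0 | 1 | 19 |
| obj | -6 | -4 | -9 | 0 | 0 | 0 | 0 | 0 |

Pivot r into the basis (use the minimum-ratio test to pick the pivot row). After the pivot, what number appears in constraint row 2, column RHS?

40/3

Ratio test on column r — row 1: 26/3 = 26/3; row 2: 22/1 = 22; row 3: 29/3 = 29/3; row 4: 19/2 = 19/2. Minimum is 26/3 at row 1 (s1 leaves); pivot element 3.
Divide row 1 by 3; eliminate column r from the other rows.
Row 2 update in column RHS: 22 − 1·(26/3) = 40/3.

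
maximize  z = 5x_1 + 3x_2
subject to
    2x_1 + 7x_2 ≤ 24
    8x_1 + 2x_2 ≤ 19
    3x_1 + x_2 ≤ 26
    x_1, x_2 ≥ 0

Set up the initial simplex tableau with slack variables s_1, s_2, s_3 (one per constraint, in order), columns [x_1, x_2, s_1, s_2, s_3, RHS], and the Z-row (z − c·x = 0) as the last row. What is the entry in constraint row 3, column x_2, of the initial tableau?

Constraint 3 has coefficient 1 on x_2.

1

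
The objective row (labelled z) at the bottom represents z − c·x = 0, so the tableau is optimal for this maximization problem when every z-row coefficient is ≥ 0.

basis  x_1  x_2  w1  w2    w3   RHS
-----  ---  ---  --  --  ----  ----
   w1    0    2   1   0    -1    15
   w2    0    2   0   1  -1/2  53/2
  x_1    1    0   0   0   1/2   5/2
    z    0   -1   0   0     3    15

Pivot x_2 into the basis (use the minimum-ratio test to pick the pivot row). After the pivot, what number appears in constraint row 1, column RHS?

Ratio test on column x_2 — row 1: 15/2 = 15/2; row 2: (53/2)/2 = 53/4; row 3: entry 0 ≤ 0. Minimum is 15/2 at row 1 (w1 leaves); pivot element 2.
Divide row 1 by 2; eliminate column x_2 from the other rows.
In the new row 1, the RHS entry is the old entry divided by the pivot: 15/2 = 15/2.

15/2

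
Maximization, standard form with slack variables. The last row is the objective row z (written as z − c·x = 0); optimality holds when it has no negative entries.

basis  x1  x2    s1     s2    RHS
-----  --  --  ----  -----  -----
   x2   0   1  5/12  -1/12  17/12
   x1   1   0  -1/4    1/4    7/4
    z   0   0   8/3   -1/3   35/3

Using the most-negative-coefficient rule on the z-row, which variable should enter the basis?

s2

Negative z-row entries: s2: -1/3.
The most negative is -1/3 in column s2, so s2 enters.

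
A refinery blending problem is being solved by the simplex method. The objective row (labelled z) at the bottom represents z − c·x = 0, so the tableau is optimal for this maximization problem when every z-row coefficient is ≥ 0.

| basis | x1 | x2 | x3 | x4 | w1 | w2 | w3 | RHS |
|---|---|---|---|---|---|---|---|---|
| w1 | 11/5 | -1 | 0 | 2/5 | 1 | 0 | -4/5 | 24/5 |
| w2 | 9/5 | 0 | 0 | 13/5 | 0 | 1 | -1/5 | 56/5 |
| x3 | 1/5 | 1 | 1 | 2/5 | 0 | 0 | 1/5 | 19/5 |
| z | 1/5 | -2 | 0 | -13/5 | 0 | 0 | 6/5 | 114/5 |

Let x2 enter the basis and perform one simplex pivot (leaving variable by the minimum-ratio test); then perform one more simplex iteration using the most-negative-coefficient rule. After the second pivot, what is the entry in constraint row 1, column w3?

Ratio test on column x2 — row 1: entry -1 ≤ 0; row 2: entry 0 ≤ 0; row 3: (19/5)/1 = 19/5. Minimum is 19/5 at row 3 (x3 leaves); pivot element 1.
Divide row 3 by 1; eliminate column x2 from the other rows.
Second iteration: most negative z-row entry is -9/5 in column x4, so x4 enters.
Ratio test on column x4 — row 1: (43/5)/(4/5) = 43/4; row 2: (56/5)/(13/5) = 56/13; row 3: (19/5)/(2/5) = 19/2. Minimum is 56/13 at row 2 (w2 leaves); pivot element 13/5.
Divide row 2 by 13/5; eliminate column x4 from the other rows.
After both pivots, the entry at constraint row 1, column w3 is -7/13.

-7/13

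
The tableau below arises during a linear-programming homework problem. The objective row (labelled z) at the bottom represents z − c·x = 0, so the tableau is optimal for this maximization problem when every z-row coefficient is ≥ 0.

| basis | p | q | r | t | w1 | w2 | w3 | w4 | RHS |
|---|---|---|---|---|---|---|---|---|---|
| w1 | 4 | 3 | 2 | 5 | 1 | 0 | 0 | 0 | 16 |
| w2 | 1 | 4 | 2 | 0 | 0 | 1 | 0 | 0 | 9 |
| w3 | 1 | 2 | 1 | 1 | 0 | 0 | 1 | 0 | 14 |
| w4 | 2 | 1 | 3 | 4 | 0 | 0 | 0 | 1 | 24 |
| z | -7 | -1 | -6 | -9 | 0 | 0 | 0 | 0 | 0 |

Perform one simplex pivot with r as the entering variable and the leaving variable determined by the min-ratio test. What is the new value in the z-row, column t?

Ratio test on column r — row 1: 16/2 = 8; row 2: 9/2 = 9/2; row 3: 14/1 = 14; row 4: 24/3 = 8. Minimum is 9/2 at row 2 (w2 leaves); pivot element 2.
Divide row 2 by 2; eliminate column r from the other rows.
z-row update in column t: -9 − (-6)·0 = -9.

-9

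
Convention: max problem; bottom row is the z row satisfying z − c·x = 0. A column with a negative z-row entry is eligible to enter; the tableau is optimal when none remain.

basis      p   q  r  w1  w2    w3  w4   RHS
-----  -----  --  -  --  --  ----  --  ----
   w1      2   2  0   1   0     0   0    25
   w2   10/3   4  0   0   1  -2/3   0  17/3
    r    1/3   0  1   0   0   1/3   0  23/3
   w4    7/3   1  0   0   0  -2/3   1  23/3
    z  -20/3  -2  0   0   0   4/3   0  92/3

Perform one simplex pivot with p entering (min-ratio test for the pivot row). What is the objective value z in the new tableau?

42

Ratio test on column p — row 1: 25/2 = 25/2; row 2: (17/3)/(10/3) = 17/10; row 3: (23/3)/(1/3) = 23; row 4: (23/3)/(7/3) = 23/7. Minimum is 17/10 at row 2 (w2 leaves); pivot element 10/3.
Pivot on row 2; the z-row RHS becomes 92/3 − (-20/3)·(17/10) = 42.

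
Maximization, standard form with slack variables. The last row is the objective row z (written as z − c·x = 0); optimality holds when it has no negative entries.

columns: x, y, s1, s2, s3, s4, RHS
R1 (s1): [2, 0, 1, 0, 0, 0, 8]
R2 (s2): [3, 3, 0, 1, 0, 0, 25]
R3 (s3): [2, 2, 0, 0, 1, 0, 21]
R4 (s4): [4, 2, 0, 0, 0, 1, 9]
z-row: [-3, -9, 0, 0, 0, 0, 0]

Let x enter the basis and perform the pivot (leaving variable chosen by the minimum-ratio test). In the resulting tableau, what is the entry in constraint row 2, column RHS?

Ratio test on column x — row 1: 8/2 = 4; row 2: 25/3 = 25/3; row 3: 21/2 = 21/2; row 4: 9/4 = 9/4. Minimum is 9/4 at row 4 (s4 leaves); pivot element 4.
Divide row 4 by 4; eliminate column x from the other rows.
Row 2 update in column RHS: 25 − 3·(9/4) = 73/4.

73/4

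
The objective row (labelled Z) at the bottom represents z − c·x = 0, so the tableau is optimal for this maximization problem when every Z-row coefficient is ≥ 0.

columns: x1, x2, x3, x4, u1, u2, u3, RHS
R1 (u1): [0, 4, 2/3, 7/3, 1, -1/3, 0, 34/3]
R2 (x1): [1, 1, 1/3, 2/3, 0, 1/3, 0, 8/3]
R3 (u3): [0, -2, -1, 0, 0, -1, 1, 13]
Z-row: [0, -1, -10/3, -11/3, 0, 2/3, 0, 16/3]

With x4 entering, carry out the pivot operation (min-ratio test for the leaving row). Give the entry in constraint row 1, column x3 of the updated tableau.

Ratio test on column x4 — row 1: (34/3)/(7/3) = 34/7; row 2: (8/3)/(2/3) = 4; row 3: entry 0 ≤ 0. Minimum is 4 at row 2 (x1 leaves); pivot element 2/3.
Divide row 2 by 2/3; eliminate column x4 from the other rows.
Row 1 update in column x3: 2/3 − (7/3)·(1/2) = -1/2.

-1/2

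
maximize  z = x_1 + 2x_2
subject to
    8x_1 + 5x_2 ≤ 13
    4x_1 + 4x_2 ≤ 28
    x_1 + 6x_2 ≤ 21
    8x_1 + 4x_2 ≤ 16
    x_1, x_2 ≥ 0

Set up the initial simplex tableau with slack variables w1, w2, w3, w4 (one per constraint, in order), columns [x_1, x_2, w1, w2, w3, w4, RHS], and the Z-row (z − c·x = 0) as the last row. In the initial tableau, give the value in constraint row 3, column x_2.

Constraint 3 has coefficient 6 on x_2.

6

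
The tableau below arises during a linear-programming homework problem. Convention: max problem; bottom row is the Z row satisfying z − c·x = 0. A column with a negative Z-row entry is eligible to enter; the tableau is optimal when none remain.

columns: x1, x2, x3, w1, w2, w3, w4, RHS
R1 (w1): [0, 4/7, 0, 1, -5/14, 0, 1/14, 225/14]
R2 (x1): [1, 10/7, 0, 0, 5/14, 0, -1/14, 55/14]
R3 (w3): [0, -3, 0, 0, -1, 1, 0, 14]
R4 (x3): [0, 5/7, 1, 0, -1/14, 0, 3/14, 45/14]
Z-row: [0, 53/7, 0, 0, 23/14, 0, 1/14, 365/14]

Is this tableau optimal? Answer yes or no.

Every Z-row coefficient is ≥ 0, so the tableau is optimal.

yes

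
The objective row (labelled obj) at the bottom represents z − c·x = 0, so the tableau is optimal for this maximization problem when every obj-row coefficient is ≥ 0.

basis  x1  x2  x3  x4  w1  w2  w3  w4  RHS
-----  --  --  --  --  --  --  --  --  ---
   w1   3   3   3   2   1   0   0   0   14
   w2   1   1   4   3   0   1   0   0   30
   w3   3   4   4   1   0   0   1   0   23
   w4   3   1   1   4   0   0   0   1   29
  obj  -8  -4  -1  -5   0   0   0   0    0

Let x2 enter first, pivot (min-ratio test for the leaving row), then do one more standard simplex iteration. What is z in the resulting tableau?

112/3

Ratio test on column x2 — row 1: 14/3 = 14/3; row 2: 30/1 = 30; row 3: 23/4 = 23/4; row 4: 29/1 = 29. Minimum is 14/3 at row 1 (w1 leaves); pivot element 3.
Pivot on row 1; the obj-row RHS becomes 0 − (-4)·(14/3) = 56/3.
Next entering variable (most negative obj-row entry -4): x1.
Ratio test on column x1 — row 1: (14/3)/1 = 14/3; row 2: entry 0 ≤ 0; row 3: entry -1 ≤ 0; row 4: (73/3)/2 = 73/6. Minimum is 14/3 at row 1 (x2 leaves); pivot element 1.
After the second pivot the obj-row RHS is 56/3 − (-4)·(14/3) = 112/3.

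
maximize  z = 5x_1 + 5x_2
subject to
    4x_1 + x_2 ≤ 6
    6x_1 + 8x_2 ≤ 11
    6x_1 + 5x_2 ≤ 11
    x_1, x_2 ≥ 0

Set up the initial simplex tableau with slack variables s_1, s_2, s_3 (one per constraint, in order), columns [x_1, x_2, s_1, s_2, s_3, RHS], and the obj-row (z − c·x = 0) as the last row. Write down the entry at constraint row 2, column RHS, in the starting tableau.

The RHS of constraint 2 is b_2 = 11.

11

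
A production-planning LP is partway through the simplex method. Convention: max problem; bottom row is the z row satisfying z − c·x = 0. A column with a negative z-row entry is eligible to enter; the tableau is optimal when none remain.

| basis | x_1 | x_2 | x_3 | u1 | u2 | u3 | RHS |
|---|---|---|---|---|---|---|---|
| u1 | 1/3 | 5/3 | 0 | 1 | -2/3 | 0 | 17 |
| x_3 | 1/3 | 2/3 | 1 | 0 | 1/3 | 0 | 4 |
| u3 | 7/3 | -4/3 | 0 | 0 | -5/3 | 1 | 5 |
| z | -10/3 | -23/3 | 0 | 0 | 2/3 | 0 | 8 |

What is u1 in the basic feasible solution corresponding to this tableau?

17

u1 is basic (row 1); its value is the RHS of that row, 17.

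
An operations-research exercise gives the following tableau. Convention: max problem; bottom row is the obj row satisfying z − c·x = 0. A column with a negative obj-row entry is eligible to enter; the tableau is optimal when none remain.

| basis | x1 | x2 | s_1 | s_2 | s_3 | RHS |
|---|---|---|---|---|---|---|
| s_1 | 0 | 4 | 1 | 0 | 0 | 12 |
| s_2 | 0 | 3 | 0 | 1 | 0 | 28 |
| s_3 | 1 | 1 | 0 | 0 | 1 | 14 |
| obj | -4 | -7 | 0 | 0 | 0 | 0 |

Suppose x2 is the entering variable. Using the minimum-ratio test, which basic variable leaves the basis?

Column x2 entries and ratios — s_1: 12/4 = 3; s_2: 28/3 = 28/3; s_3: 14/1 = 14.
Smallest ratio is 3 in the row of s_1, so s_1 leaves.

s_1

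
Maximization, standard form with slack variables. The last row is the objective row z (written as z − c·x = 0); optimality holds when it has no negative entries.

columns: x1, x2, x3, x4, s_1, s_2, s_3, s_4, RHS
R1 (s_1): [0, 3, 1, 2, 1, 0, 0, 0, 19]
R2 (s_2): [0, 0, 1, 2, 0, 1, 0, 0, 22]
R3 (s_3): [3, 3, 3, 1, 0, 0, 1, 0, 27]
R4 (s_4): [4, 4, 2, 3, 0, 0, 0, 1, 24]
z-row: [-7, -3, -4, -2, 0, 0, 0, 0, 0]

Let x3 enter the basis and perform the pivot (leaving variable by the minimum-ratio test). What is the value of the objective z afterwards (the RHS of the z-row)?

Ratio test on column x3 — row 1: 19/1 = 19; row 2: 22/1 = 22; row 3: 27/3 = 9; row 4: 24/2 = 12. Minimum is 9 at row 3 (s_3 leaves); pivot element 3.
Pivot on row 3; the z-row RHS becomes 0 − (-4)·9 = 36.

36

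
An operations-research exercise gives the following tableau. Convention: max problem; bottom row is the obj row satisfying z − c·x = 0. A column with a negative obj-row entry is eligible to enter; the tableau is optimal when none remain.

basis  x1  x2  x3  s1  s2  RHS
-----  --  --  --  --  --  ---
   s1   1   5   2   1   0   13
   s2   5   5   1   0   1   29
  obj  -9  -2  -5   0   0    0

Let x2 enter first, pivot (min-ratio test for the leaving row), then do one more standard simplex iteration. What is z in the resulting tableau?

198/5

Ratio test on column x2 — row 1: 13/5 = 13/5; row 2: 29/5 = 29/5. Minimum is 13/5 at row 1 (s1 leaves); pivot element 5.
Pivot on row 1; the obj-row RHS becomes 0 − (-2)·(13/5) = 26/5.
Next entering variable (most negative obj-row entry -43/5): x1.
Ratio test on column x1 — row 1: (13/5)/(1/5) = 13; row 2: 16/4 = 4. Minimum is 4 at row 2 (s2 leaves); pivot element 4.
After the second pivot the obj-row RHS is 26/5 − (-43/5)·4 = 198/5.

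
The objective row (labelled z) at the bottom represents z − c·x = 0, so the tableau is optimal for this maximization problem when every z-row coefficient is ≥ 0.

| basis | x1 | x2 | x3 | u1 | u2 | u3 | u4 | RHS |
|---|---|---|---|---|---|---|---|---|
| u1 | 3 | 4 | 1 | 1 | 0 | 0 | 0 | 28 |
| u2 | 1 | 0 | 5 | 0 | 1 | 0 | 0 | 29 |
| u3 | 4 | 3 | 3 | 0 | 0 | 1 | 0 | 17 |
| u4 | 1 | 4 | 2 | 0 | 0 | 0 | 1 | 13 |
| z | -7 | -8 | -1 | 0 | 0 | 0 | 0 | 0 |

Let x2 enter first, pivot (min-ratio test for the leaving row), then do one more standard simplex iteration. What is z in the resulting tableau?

Ratio test on column x2 — row 1: 28/4 = 7; row 2: entry 0 ≤ 0; row 3: 17/3 = 17/3; row 4: 13/4 = 13/4. Minimum is 13/4 at row 4 (u4 leaves); pivot element 4.
Pivot on row 4; the z-row RHS becomes 0 − (-8)·(13/4) = 26.
Next entering variable (most negative z-row entry -5): x1.
Ratio test on column x1 — row 1: 15/2 = 15/2; row 2: 29/1 = 29; row 3: (29/4)/(13/4) = 29/13; row 4: (13/4)/(1/4) = 13. Minimum is 29/13 at row 3 (u3 leaves); pivot element 13/4.
After the second pivot the z-row RHS is 26 − (-5)·(29/13) = 483/13.

483/13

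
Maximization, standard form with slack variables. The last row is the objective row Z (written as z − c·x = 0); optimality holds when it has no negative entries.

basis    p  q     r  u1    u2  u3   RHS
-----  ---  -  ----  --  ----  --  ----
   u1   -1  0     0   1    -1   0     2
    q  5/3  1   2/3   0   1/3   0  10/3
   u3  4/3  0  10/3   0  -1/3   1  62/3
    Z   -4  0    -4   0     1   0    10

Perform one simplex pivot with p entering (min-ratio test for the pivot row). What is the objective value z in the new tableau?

18

Ratio test on column p — row 1: entry -1 ≤ 0; row 2: (10/3)/(5/3) = 2; row 3: (62/3)/(4/3) = 31/2. Minimum is 2 at row 2 (q leaves); pivot element 5/3.
Pivot on row 2; the Z-row RHS becomes 10 − (-4)·2 = 18.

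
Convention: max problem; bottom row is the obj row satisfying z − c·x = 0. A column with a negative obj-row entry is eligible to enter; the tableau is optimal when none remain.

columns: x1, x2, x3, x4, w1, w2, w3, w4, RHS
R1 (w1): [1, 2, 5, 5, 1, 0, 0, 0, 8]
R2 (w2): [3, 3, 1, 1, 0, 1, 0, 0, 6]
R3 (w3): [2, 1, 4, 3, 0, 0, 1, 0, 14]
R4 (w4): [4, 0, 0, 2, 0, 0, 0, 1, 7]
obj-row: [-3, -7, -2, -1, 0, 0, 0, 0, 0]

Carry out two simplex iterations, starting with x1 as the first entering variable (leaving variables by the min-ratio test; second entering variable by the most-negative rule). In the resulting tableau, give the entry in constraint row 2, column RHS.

Ratio test on column x1 — row 1: 8/1 = 8; row 2: 6/3 = 2; row 3: 14/2 = 7; row 4: 7/4 = 7/4. Minimum is 7/4 at row 4 (w4 leaves); pivot element 4.
Divide row 4 by 4; eliminate column x1 from the other rows.
Second iteration: most negative obj-row entry is -7 in column x2, so x2 enters.
Ratio test on column x2 — row 1: (25/4)/2 = 25/8; row 2: (3/4)/3 = 1/4; row 3: (21/2)/1 = 21/2; row 4: entry 0 ≤ 0. Minimum is 1/4 at row 2 (w2 leaves); pivot element 3.
Divide row 2 by 3; eliminate column x2 from the other rows.
After both pivots, the entry at constraint row 2, column RHS is 1/4.

1/4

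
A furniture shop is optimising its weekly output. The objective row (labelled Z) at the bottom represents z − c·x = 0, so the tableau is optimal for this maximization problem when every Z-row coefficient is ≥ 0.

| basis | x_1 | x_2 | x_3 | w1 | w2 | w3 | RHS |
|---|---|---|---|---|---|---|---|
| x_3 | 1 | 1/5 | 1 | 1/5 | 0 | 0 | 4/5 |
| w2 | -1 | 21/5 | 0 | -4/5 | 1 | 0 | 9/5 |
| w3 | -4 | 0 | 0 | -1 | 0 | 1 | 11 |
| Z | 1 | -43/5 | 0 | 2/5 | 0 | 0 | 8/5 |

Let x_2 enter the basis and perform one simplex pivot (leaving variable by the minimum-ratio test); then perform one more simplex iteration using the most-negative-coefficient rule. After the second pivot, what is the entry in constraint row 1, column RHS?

Ratio test on column x_2 — row 1: (4/5)/(1/5) = 4; row 2: (9/5)/(21/5) = 3/7; row 3: entry 0 ≤ 0. Minimum is 3/7 at row 2 (w2 leaves); pivot element 21/5.
Divide row 2 by 21/5; eliminate column x_2 from the other rows.
Second iteration: most negative Z-row entry is -26/21 in column w1, so w1 enters.
Ratio test on column w1 — row 1: (5/7)/(5/21) = 3; row 2: entry -4/21 ≤ 0; row 3: entry -1 ≤ 0. Minimum is 3 at row 1 (x_3 leaves); pivot element 5/21.
Divide row 1 by 5/21; eliminate column w1 from the other rows.
After both pivots, the entry at constraint row 1, column RHS is 3.

3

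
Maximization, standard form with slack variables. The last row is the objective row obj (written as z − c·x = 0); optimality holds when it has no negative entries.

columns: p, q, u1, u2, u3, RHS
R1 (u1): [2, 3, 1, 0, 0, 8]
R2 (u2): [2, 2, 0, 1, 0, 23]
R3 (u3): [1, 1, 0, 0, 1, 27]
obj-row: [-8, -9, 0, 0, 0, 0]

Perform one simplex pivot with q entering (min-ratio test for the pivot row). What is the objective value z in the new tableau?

24

Ratio test on column q — row 1: 8/3 = 8/3; row 2: 23/2 = 23/2; row 3: 27/1 = 27. Minimum is 8/3 at row 1 (u1 leaves); pivot element 3.
Pivot on row 1; the obj-row RHS becomes 0 − (-9)·(8/3) = 24.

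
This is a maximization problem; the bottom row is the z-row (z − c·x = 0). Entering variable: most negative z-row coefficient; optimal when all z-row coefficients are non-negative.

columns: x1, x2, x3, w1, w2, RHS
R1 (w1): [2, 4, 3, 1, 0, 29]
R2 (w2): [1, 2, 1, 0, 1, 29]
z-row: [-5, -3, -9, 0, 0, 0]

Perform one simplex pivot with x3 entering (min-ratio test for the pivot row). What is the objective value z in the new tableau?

87

Ratio test on column x3 — row 1: 29/3 = 29/3; row 2: 29/1 = 29. Minimum is 29/3 at row 1 (w1 leaves); pivot element 3.
Pivot on row 1; the z-row RHS becomes 0 − (-9)·(29/3) = 87.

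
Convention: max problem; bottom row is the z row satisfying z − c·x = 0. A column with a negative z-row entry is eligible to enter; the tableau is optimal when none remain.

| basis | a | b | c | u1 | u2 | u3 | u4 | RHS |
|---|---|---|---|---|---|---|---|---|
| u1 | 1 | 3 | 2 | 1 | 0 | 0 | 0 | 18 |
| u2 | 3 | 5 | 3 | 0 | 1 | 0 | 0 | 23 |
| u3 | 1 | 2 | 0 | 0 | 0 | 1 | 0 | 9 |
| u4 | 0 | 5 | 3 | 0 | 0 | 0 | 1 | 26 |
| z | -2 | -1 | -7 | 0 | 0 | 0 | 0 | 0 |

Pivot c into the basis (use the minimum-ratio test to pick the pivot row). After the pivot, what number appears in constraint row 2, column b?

5/3

Ratio test on column c — row 1: 18/2 = 9; row 2: 23/3 = 23/3; row 3: entry 0 ≤ 0; row 4: 26/3 = 26/3. Minimum is 23/3 at row 2 (u2 leaves); pivot element 3.
Divide row 2 by 3; eliminate column c from the other rows.
In the new row 2, the b entry is the old entry divided by the pivot: 5/3 = 5/3.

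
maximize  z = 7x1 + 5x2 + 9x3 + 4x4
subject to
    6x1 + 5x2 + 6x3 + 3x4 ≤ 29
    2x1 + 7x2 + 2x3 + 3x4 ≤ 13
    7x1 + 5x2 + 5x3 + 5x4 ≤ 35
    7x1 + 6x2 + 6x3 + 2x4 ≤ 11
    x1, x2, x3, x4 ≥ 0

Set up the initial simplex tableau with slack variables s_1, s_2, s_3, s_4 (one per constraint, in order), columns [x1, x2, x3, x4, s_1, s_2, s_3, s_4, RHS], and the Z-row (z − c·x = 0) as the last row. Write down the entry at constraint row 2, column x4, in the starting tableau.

3

Constraint 2 has coefficient 3 on x4.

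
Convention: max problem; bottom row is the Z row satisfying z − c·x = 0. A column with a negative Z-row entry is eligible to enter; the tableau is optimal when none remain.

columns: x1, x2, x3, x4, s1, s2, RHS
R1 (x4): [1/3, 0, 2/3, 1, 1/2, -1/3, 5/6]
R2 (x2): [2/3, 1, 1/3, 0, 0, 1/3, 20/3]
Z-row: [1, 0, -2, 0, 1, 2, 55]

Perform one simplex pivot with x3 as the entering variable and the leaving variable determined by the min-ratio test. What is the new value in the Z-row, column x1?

2

Ratio test on column x3 — row 1: (5/6)/(2/3) = 5/4; row 2: (20/3)/(1/3) = 20. Minimum is 5/4 at row 1 (x4 leaves); pivot element 2/3.
Divide row 1 by 2/3; eliminate column x3 from the other rows.
Z-row update in column x1: 1 − (-2)·(1/2) = 2.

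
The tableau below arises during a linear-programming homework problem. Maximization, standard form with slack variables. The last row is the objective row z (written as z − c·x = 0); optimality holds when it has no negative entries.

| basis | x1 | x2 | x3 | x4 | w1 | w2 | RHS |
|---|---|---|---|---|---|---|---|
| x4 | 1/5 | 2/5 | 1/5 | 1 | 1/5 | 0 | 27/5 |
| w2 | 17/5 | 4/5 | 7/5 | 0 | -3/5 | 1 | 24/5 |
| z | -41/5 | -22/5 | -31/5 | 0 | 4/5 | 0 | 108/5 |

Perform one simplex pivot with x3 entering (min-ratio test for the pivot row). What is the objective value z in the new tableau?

Ratio test on column x3 — row 1: (27/5)/(1/5) = 27; row 2: (24/5)/(7/5) = 24/7. Minimum is 24/7 at row 2 (w2 leaves); pivot element 7/5.
Pivot on row 2; the z-row RHS becomes 108/5 − (-31/5)·(24/7) = 300/7.

300/7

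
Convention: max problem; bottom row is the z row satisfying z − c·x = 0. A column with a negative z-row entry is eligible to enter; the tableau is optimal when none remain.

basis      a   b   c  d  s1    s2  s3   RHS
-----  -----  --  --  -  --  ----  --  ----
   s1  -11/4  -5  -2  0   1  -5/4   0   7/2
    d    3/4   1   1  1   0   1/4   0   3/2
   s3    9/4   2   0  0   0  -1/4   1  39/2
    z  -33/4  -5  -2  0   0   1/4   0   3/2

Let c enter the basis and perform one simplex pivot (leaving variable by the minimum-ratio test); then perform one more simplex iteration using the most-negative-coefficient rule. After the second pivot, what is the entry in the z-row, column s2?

3

Ratio test on column c — row 1: entry -2 ≤ 0; row 2: (3/2)/1 = 3/2; row 3: entry 0 ≤ 0. Minimum is 3/2 at row 2 (d leaves); pivot element 1.
Divide row 2 by 1; eliminate column c from the other rows.
Second iteration: most negative z-row entry is -27/4 in column a, so a enters.
Ratio test on column a — row 1: entry -5/4 ≤ 0; row 2: (3/2)/(3/4) = 2; row 3: (39/2)/(9/4) = 26/3. Minimum is 2 at row 2 (c leaves); pivot element 3/4.
Divide row 2 by 3/4; eliminate column a from the other rows.
After both pivots, the entry at the z-row, column s2 is 3.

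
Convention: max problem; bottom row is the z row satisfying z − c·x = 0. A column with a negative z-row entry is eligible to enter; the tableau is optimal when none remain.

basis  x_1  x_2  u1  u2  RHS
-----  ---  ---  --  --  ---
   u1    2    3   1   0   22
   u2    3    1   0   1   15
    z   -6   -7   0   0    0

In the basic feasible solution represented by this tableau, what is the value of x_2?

x_2 is not in the basis, so in the current basic feasible solution x_2 = 0.

0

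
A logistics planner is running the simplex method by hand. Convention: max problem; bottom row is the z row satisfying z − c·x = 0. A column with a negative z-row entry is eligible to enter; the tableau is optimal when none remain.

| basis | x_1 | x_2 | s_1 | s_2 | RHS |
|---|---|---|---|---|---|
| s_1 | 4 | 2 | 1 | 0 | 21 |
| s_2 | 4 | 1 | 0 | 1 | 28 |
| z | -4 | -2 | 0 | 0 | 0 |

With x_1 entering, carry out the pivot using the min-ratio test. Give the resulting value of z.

Ratio test on column x_1 — row 1: 21/4 = 21/4; row 2: 28/4 = 7. Minimum is 21/4 at row 1 (s_1 leaves); pivot element 4.
Pivot on row 1; the z-row RHS becomes 0 − (-4)·(21/4) = 21.

21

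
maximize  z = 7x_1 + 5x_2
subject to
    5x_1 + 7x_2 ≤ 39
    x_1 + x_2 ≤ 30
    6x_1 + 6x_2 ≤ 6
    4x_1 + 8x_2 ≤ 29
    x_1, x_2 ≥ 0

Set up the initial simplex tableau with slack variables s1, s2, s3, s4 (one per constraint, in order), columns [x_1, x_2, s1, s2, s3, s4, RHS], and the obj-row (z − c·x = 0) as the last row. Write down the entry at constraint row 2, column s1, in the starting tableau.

Slack s1 belongs to constraint 1; its column is the unit vector e_1, so the entry in row 2 is 0.

0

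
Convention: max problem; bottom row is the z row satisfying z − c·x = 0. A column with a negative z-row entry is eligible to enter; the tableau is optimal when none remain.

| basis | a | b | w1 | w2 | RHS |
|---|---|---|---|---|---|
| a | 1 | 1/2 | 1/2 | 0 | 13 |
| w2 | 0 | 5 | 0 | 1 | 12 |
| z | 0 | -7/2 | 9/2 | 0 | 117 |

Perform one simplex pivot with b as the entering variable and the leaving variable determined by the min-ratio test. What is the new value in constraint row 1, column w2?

Ratio test on column b — row 1: 13/(1/2) = 26; row 2: 12/5 = 12/5. Minimum is 12/5 at row 2 (w2 leaves); pivot element 5.
Divide row 2 by 5; eliminate column b from the other rows.
Row 1 update in column w2: 0 − (1/2)·(1/5) = -1/10.

-1/10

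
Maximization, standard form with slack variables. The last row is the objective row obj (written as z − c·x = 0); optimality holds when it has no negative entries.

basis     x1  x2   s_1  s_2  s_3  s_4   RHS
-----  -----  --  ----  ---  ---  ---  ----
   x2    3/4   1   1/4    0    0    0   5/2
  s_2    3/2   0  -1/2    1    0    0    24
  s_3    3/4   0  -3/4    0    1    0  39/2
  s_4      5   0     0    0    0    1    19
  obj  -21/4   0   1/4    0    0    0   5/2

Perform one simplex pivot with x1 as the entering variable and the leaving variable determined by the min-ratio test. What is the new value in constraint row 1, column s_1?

1/3

Ratio test on column x1 — row 1: (5/2)/(3/4) = 10/3; row 2: 24/(3/2) = 16; row 3: (39/2)/(3/4) = 26; row 4: 19/5 = 19/5. Minimum is 10/3 at row 1 (x2 leaves); pivot element 3/4.
Divide row 1 by 3/4; eliminate column x1 from the other rows.
In the new row 1, the s_1 entry is the old entry divided by the pivot: (1/4)/(3/4) = 1/3.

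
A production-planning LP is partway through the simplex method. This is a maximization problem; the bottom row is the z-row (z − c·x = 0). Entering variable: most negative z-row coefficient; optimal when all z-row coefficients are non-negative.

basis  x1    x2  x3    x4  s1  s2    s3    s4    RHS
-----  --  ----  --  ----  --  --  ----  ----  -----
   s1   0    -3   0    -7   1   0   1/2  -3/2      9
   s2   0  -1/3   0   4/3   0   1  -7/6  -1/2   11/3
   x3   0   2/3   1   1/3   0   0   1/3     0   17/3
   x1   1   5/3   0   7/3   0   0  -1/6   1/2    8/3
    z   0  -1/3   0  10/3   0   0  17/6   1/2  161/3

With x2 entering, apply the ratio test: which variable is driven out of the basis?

x1

Column x2 entries and ratios — s1: -3 ≤ 0, skip; s2: -1/3 ≤ 0, skip; x3: (17/3)/(2/3) = 17/2; x1: (8/3)/(5/3) = 8/5.
Smallest ratio is 8/5 in the row of x1, so x1 leaves.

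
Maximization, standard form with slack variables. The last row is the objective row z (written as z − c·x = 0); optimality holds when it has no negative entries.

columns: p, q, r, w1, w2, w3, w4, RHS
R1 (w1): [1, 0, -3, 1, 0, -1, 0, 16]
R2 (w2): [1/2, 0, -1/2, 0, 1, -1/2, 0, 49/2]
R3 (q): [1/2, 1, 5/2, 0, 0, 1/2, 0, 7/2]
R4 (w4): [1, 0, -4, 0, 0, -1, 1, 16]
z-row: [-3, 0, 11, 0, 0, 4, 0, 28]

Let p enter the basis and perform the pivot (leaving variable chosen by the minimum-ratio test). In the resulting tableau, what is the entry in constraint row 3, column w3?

1

Ratio test on column p — row 1: 16/1 = 16; row 2: (49/2)/(1/2) = 49; row 3: (7/2)/(1/2) = 7; row 4: 16/1 = 16. Minimum is 7 at row 3 (q leaves); pivot element 1/2.
Divide row 3 by 1/2; eliminate column p from the other rows.
In the new row 3, the w3 entry is the old entry divided by the pivot: (1/2)/(1/2) = 1.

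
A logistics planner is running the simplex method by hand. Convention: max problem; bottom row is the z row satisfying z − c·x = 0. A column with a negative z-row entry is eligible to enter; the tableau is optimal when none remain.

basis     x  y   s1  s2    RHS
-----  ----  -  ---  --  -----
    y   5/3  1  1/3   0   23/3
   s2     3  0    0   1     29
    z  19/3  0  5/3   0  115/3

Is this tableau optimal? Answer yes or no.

Every z-row coefficient is ≥ 0, so the tableau is optimal.

yes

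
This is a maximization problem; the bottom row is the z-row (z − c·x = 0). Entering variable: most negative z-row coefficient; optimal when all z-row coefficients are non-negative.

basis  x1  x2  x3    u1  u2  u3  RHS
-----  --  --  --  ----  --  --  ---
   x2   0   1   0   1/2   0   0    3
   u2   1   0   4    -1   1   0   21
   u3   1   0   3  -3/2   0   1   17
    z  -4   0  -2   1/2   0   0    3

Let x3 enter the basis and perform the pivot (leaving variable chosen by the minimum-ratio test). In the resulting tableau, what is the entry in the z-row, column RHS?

27/2

Ratio test on column x3 — row 1: entry 0 ≤ 0; row 2: 21/4 = 21/4; row 3: 17/3 = 17/3. Minimum is 21/4 at row 2 (u2 leaves); pivot element 4.
Divide row 2 by 4; eliminate column x3 from the other rows.
z-row update in column RHS: 3 − (-2)·(21/4) = 27/2.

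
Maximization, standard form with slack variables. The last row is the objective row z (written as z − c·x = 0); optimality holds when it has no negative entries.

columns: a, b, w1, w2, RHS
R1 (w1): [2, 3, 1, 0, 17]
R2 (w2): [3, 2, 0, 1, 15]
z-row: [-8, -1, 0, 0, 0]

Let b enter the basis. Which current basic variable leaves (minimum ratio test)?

w1

Column b entries and ratios — w1: 17/3 = 17/3; w2: 15/2 = 15/2.
Smallest ratio is 17/3 in the row of w1, so w1 leaves.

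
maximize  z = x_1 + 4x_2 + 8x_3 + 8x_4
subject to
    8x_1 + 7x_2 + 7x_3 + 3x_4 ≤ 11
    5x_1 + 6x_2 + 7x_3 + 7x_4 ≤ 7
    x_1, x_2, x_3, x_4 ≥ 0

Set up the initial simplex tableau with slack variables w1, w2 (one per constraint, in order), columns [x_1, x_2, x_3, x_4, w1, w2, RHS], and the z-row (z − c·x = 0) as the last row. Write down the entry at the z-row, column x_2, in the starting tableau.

-4

The z-row carries the negated objective coefficients: the x_2 entry is -4.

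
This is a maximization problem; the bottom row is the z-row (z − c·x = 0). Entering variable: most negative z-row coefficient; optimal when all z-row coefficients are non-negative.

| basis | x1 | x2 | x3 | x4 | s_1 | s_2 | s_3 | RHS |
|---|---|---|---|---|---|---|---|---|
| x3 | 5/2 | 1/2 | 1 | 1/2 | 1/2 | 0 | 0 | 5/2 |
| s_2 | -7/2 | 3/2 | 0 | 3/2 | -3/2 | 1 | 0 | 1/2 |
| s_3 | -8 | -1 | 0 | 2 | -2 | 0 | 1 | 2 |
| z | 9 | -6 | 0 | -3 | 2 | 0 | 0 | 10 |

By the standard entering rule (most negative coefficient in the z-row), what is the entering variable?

Negative z-row entries: x2: -6, x4: -3.
The most negative is -6 in column x2, so x2 enters.

x2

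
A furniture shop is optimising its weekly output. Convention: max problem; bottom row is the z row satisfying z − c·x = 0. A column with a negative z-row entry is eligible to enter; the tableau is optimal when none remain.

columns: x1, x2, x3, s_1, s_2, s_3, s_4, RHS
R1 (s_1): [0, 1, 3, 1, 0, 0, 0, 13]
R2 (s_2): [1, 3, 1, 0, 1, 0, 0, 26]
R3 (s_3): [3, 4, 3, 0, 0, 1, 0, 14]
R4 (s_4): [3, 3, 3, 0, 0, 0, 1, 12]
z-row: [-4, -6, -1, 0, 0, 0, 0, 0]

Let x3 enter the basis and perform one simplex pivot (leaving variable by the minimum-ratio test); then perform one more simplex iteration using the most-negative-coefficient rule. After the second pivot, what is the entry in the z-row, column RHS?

Ratio test on column x3 — row 1: 13/3 = 13/3; row 2: 26/1 = 26; row 3: 14/3 = 14/3; row 4: 12/3 = 4. Minimum is 4 at row 4 (s_4 leaves); pivot element 3.
Divide row 4 by 3; eliminate column x3 from the other rows.
Second iteration: most negative z-row entry is -5 in column x2, so x2 enters.
Ratio test on column x2 — row 1: entry -2 ≤ 0; row 2: 22/2 = 11; row 3: 2/1 = 2; row 4: 4/1 = 4. Minimum is 2 at row 3 (s_3 leaves); pivot element 1.
Divide row 3 by 1; eliminate column x2 from the other rows.
After both pivots, the entry at the z-row, column RHS is 14.

14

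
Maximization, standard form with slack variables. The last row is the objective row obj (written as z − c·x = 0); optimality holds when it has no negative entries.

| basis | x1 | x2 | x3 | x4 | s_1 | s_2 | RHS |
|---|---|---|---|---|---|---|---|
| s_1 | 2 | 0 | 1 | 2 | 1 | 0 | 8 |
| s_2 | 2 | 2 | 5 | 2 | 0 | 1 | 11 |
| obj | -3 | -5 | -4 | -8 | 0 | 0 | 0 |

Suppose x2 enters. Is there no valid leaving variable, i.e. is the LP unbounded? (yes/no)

Column x2 has positive entries in row(s) 2, so the ratio test bounds it — not unbounded.

no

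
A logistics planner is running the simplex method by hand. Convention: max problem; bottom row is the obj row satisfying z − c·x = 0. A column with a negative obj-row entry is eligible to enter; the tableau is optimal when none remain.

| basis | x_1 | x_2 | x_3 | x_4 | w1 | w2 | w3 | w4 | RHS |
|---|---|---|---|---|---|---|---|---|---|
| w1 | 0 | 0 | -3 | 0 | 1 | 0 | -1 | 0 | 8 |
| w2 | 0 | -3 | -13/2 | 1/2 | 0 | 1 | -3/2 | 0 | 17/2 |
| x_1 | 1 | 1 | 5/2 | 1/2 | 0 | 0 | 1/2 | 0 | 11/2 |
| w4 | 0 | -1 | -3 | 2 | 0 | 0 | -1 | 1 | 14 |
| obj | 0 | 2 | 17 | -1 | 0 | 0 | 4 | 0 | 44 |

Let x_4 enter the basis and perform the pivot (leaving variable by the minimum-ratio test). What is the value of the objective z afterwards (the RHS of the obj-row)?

51

Ratio test on column x_4 — row 1: entry 0 ≤ 0; row 2: (17/2)/(1/2) = 17; row 3: (11/2)/(1/2) = 11; row 4: 14/2 = 7. Minimum is 7 at row 4 (w4 leaves); pivot element 2.
Pivot on row 4; the obj-row RHS becomes 44 − (-1)·7 = 51.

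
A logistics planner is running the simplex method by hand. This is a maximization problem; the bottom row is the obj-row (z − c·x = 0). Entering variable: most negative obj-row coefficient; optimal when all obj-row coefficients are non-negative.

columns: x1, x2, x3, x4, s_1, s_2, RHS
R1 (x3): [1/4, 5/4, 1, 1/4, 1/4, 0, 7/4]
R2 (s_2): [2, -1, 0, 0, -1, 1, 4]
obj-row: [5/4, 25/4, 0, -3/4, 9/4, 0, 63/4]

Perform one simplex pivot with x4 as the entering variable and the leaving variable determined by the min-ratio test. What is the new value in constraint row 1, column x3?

Ratio test on column x4 — row 1: (7/4)/(1/4) = 7; row 2: entry 0 ≤ 0. Minimum is 7 at row 1 (x3 leaves); pivot element 1/4.
Divide row 1 by 1/4; eliminate column x4 from the other rows.
In the new row 1, the x3 entry is the old entry divided by the pivot: 1/(1/4) = 4.

4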